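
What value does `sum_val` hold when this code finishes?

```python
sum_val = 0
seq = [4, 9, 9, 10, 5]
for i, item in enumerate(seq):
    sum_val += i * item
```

Let's trace through this code step by step.

Initialize: sum_val = 0
Initialize: seq = [4, 9, 9, 10, 5]
Entering loop: for i, item in enumerate(seq):

After execution: sum_val = 77
77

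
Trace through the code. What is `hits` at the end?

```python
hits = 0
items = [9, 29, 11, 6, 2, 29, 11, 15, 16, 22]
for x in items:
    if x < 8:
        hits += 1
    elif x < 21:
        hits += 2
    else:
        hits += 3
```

Let's trace through this code step by step.

Initialize: hits = 0
Initialize: items = [9, 29, 11, 6, 2, 29, 11, 15, 16, 22]
Entering loop: for x in items:

After execution: hits = 21
21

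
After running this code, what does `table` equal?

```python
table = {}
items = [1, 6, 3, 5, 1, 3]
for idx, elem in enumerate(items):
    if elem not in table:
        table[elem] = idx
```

Let's trace through this code step by step.

Initialize: table = {}
Initialize: items = [1, 6, 3, 5, 1, 3]
Entering loop: for idx, elem in enumerate(items):

After execution: table = {1: 0, 6: 1, 3: 2, 5: 3}
{1: 0, 6: 1, 3: 2, 5: 3}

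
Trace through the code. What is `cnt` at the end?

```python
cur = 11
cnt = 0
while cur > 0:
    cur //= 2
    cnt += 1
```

Let's trace through this code step by step.

Initialize: cur = 11
Initialize: cnt = 0
Entering loop: while cur > 0:

After execution: cnt = 4
4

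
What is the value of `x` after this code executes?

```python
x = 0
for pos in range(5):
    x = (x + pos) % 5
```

Let's trace through this code step by step.

Initialize: x = 0
Entering loop: for pos in range(5):

After execution: x = 0
0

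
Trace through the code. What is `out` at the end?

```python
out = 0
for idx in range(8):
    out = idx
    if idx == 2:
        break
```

Let's trace through this code step by step.

Initialize: out = 0
Entering loop: for idx in range(8):

After execution: out = 2
2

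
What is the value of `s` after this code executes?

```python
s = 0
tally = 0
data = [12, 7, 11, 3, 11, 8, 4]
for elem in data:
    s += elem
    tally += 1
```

Let's trace through this code step by step.

Initialize: s = 0
Initialize: tally = 0
Initialize: data = [12, 7, 11, 3, 11, 8, 4]
Entering loop: for elem in data:

After execution: s = 56
56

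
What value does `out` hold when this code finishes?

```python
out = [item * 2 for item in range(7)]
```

Let's trace through this code step by step.

Initialize: out = [item * 2 for item in range(7)]

After execution: out = [0, 2, 4, 6, 8, 10, 12]
[0, 2, 4, 6, 8, 10, 12]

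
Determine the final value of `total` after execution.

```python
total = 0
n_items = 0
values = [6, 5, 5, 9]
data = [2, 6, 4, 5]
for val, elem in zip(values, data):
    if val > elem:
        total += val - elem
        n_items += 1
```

Let's trace through this code step by step.

Initialize: total = 0
Initialize: n_items = 0
Initialize: values = [6, 5, 5, 9]
Initialize: data = [2, 6, 4, 5]
Entering loop: for val, elem in zip(values, data):

After execution: total = 9
9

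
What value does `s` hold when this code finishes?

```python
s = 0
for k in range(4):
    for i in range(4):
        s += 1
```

Let's trace through this code step by step.

Initialize: s = 0
Entering loop: for k in range(4):

After execution: s = 16
16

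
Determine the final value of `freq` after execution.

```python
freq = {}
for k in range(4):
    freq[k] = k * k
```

Let's trace through this code step by step.

Initialize: freq = {}
Entering loop: for k in range(4):

After execution: freq = {0: 0, 1: 1, 2: 4, 3: 9}
{0: 0, 1: 1, 2: 4, 3: 9}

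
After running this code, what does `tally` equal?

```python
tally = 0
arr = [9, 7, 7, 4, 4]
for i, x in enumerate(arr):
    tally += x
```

Let's trace through this code step by step.

Initialize: tally = 0
Initialize: arr = [9, 7, 7, 4, 4]
Entering loop: for i, x in enumerate(arr):

After execution: tally = 31
31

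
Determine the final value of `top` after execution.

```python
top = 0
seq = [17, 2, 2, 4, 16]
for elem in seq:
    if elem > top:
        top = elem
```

Let's trace through this code step by step.

Initialize: top = 0
Initialize: seq = [17, 2, 2, 4, 16]
Entering loop: for elem in seq:

After execution: top = 17
17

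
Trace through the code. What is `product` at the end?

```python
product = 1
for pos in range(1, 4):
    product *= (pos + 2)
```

Let's trace through this code step by step.

Initialize: product = 1
Entering loop: for pos in range(1, 4):

After execution: product = 60
60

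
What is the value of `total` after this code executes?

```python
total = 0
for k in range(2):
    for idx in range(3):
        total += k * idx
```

Let's trace through this code step by step.

Initialize: total = 0
Entering loop: for k in range(2):

After execution: total = 3
3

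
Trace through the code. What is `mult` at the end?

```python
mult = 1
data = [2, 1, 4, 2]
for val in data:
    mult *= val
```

Let's trace through this code step by step.

Initialize: mult = 1
Initialize: data = [2, 1, 4, 2]
Entering loop: for val in data:

After execution: mult = 16
16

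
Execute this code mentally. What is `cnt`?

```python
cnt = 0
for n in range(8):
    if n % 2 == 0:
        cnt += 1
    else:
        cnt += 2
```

Let's trace through this code step by step.

Initialize: cnt = 0
Entering loop: for n in range(8):

After execution: cnt = 12
12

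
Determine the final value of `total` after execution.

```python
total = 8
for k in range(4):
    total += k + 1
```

Let's trace through this code step by step.

Initialize: total = 8
Entering loop: for k in range(4):

After execution: total = 18
18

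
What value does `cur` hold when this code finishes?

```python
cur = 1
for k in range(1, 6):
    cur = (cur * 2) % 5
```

Let's trace through this code step by step.

Initialize: cur = 1
Entering loop: for k in range(1, 6):

After execution: cur = 2
2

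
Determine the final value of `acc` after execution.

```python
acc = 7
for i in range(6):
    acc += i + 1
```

Let's trace through this code step by step.

Initialize: acc = 7
Entering loop: for i in range(6):

After execution: acc = 28
28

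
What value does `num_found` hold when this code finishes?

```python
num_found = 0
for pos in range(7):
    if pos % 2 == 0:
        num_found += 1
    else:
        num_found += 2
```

Let's trace through this code step by step.

Initialize: num_found = 0
Entering loop: for pos in range(7):

After execution: num_found = 10
10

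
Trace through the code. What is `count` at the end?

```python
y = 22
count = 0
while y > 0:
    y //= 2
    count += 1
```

Let's trace through this code step by step.

Initialize: y = 22
Initialize: count = 0
Entering loop: while y > 0:

After execution: count = 5
5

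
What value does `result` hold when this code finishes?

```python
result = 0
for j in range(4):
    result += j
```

Let's trace through this code step by step.

Initialize: result = 0
Entering loop: for j in range(4):

After execution: result = 6
6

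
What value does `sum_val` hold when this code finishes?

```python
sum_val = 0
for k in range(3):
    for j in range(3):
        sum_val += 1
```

Let's trace through this code step by step.

Initialize: sum_val = 0
Entering loop: for k in range(3):

After execution: sum_val = 9
9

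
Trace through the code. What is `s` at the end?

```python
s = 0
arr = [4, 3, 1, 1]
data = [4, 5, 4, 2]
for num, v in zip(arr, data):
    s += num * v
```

Let's trace through this code step by step.

Initialize: s = 0
Initialize: arr = [4, 3, 1, 1]
Initialize: data = [4, 5, 4, 2]
Entering loop: for num, v in zip(arr, data):

After execution: s = 37
37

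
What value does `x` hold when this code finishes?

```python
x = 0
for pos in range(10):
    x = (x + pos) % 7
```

Let's trace through this code step by step.

Initialize: x = 0
Entering loop: for pos in range(10):

After execution: x = 3
3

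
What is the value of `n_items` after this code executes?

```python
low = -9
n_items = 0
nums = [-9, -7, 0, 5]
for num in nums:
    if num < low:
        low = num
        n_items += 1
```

Let's trace through this code step by step.

Initialize: low = -9
Initialize: n_items = 0
Initialize: nums = [-9, -7, 0, 5]
Entering loop: for num in nums:

After execution: n_items = 0
0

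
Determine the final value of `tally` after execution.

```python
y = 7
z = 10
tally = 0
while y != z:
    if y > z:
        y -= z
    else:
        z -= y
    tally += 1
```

Let's trace through this code step by step.

Initialize: y = 7
Initialize: z = 10
Initialize: tally = 0
Entering loop: while y != z:

After execution: tally = 5
5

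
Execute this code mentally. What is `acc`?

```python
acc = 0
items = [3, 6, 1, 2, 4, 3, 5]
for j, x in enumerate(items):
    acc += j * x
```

Let's trace through this code step by step.

Initialize: acc = 0
Initialize: items = [3, 6, 1, 2, 4, 3, 5]
Entering loop: for j, x in enumerate(items):

After execution: acc = 75
75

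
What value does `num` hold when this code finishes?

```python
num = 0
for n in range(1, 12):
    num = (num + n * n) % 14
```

Let's trace through this code step by step.

Initialize: num = 0
Entering loop: for n in range(1, 12):

After execution: num = 2
2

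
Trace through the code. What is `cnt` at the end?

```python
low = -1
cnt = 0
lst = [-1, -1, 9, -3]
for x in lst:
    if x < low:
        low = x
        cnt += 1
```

Let's trace through this code step by step.

Initialize: low = -1
Initialize: cnt = 0
Initialize: lst = [-1, -1, 9, -3]
Entering loop: for x in lst:

After execution: cnt = 1
1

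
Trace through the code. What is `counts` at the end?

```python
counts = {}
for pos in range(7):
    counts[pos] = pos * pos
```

Let's trace through this code step by step.

Initialize: counts = {}
Entering loop: for pos in range(7):

After execution: counts = {0: 0, 1: 1, 2: 4, 3: 9, 4: 16, 5: 25, 6: 36}
{0: 0, 1: 1, 2: 4, 3: 9, 4: 16, 5: 25, 6: 36}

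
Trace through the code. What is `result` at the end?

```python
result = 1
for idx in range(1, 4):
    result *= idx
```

Let's trace through this code step by step.

Initialize: result = 1
Entering loop: for idx in range(1, 4):

After execution: result = 6
6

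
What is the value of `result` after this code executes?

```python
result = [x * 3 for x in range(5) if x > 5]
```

Let's trace through this code step by step.

Initialize: result = [x * 3 for x in range(5) if x > 5]

After execution: result = []
[]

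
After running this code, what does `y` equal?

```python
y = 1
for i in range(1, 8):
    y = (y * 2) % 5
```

Let's trace through this code step by step.

Initialize: y = 1
Entering loop: for i in range(1, 8):

After execution: y = 3
3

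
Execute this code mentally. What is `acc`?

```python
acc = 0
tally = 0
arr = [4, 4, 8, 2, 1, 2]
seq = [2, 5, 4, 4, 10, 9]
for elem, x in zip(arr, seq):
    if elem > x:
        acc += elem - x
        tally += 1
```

Let's trace through this code step by step.

Initialize: acc = 0
Initialize: tally = 0
Initialize: arr = [4, 4, 8, 2, 1, 2]
Initialize: seq = [2, 5, 4, 4, 10, 9]
Entering loop: for elem, x in zip(arr, seq):

After execution: acc = 6
6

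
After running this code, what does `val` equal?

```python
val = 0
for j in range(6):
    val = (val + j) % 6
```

Let's trace through this code step by step.

Initialize: val = 0
Entering loop: for j in range(6):

After execution: val = 3
3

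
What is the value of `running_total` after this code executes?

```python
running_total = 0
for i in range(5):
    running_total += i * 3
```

Let's trace through this code step by step.

Initialize: running_total = 0
Entering loop: for i in range(5):

After execution: running_total = 30
30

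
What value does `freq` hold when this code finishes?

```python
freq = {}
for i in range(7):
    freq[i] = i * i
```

Let's trace through this code step by step.

Initialize: freq = {}
Entering loop: for i in range(7):

After execution: freq = {0: 0, 1: 1, 2: 4, 3: 9, 4: 16, 5: 25, 6: 36}
{0: 0, 1: 1, 2: 4, 3: 9, 4: 16, 5: 25, 6: 36}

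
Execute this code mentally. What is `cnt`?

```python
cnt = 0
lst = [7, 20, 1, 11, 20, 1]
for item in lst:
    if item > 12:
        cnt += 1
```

Let's trace through this code step by step.

Initialize: cnt = 0
Initialize: lst = [7, 20, 1, 11, 20, 1]
Entering loop: for item in lst:

After execution: cnt = 2
2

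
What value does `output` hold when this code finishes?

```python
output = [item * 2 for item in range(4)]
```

Let's trace through this code step by step.

Initialize: output = [item * 2 for item in range(4)]

After execution: output = [0, 2, 4, 6]
[0, 2, 4, 6]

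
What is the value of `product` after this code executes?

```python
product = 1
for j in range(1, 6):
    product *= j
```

Let's trace through this code step by step.

Initialize: product = 1
Entering loop: for j in range(1, 6):

After execution: product = 120
120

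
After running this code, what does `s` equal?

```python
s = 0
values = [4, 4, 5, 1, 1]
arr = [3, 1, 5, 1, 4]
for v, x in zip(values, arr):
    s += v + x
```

Let's trace through this code step by step.

Initialize: s = 0
Initialize: values = [4, 4, 5, 1, 1]
Initialize: arr = [3, 1, 5, 1, 4]
Entering loop: for v, x in zip(values, arr):

After execution: s = 29
29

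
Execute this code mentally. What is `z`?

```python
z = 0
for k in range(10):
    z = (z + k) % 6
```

Let's trace through this code step by step.

Initialize: z = 0
Entering loop: for k in range(10):

After execution: z = 3
3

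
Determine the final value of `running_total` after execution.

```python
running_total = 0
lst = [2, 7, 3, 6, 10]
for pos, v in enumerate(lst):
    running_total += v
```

Let's trace through this code step by step.

Initialize: running_total = 0
Initialize: lst = [2, 7, 3, 6, 10]
Entering loop: for pos, v in enumerate(lst):

After execution: running_total = 28
28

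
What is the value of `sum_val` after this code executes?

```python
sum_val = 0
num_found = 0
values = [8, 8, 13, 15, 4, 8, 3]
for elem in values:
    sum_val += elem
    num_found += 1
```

Let's trace through this code step by step.

Initialize: sum_val = 0
Initialize: num_found = 0
Initialize: values = [8, 8, 13, 15, 4, 8, 3]
Entering loop: for elem in values:

After execution: sum_val = 59
59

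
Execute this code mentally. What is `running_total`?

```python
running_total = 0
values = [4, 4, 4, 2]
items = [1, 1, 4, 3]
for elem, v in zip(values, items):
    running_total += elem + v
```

Let's trace through this code step by step.

Initialize: running_total = 0
Initialize: values = [4, 4, 4, 2]
Initialize: items = [1, 1, 4, 3]
Entering loop: for elem, v in zip(values, items):

After execution: running_total = 23
23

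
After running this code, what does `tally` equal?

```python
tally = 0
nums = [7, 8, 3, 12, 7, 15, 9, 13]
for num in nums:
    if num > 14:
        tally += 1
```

Let's trace through this code step by step.

Initialize: tally = 0
Initialize: nums = [7, 8, 3, 12, 7, 15, 9, 13]
Entering loop: for num in nums:

After execution: tally = 1
1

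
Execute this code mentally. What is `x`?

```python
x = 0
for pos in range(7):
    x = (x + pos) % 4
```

Let's trace through this code step by step.

Initialize: x = 0
Entering loop: for pos in range(7):

After execution: x = 1
1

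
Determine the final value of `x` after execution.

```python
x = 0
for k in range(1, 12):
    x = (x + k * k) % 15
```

Let's trace through this code step by step.

Initialize: x = 0
Entering loop: for k in range(1, 12):

After execution: x = 11
11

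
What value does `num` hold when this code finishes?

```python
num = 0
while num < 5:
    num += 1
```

Let's trace through this code step by step.

Initialize: num = 0
Entering loop: while num < 5:

After execution: num = 5
5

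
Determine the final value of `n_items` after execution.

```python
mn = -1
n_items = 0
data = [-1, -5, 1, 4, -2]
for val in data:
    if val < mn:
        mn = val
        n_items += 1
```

Let's trace through this code step by step.

Initialize: mn = -1
Initialize: n_items = 0
Initialize: data = [-1, -5, 1, 4, -2]
Entering loop: for val in data:

After execution: n_items = 1
1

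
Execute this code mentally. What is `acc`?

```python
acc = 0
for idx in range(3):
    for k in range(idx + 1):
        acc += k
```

Let's trace through this code step by step.

Initialize: acc = 0
Entering loop: for idx in range(3):

After execution: acc = 4
4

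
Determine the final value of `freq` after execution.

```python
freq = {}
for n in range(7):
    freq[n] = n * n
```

Let's trace through this code step by step.

Initialize: freq = {}
Entering loop: for n in range(7):

After execution: freq = {0: 0, 1: 1, 2: 4, 3: 9, 4: 16, 5: 25, 6: 36}
{0: 0, 1: 1, 2: 4, 3: 9, 4: 16, 5: 25, 6: 36}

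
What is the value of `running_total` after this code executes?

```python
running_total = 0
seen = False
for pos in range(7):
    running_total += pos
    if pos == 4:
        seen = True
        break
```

Let's trace through this code step by step.

Initialize: running_total = 0
Initialize: seen = False
Entering loop: for pos in range(7):

After execution: running_total = 10
10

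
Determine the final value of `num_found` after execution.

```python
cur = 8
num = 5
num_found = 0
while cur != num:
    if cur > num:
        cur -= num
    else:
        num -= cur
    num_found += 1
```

Let's trace through this code step by step.

Initialize: cur = 8
Initialize: num = 5
Initialize: num_found = 0
Entering loop: while cur != num:

After execution: num_found = 4
4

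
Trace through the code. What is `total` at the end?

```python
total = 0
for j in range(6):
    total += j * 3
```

Let's trace through this code step by step.

Initialize: total = 0
Entering loop: for j in range(6):

After execution: total = 45
45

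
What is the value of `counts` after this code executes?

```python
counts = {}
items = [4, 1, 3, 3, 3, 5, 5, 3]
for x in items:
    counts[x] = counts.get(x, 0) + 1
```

Let's trace through this code step by step.

Initialize: counts = {}
Initialize: items = [4, 1, 3, 3, 3, 5, 5, 3]
Entering loop: for x in items:

After execution: counts = {4: 1, 1: 1, 3: 4, 5: 2}
{4: 1, 1: 1, 3: 4, 5: 2}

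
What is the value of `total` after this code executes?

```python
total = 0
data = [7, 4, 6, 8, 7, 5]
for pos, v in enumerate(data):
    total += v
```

Let's trace through this code step by step.

Initialize: total = 0
Initialize: data = [7, 4, 6, 8, 7, 5]
Entering loop: for pos, v in enumerate(data):

After execution: total = 37
37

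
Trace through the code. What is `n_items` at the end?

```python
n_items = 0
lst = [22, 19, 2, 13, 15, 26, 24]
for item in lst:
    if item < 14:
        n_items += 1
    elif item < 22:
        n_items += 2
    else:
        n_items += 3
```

Let's trace through this code step by step.

Initialize: n_items = 0
Initialize: lst = [22, 19, 2, 13, 15, 26, 24]
Entering loop: for item in lst:

After execution: n_items = 15
15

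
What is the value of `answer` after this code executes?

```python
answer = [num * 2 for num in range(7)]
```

Let's trace through this code step by step.

Initialize: answer = [num * 2 for num in range(7)]

After execution: answer = [0, 2, 4, 6, 8, 10, 12]
[0, 2, 4, 6, 8, 10, 12]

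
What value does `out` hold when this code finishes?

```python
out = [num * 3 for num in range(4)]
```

Let's trace through this code step by step.

Initialize: out = [num * 3 for num in range(4)]

After execution: out = [0, 3, 6, 9]
[0, 3, 6, 9]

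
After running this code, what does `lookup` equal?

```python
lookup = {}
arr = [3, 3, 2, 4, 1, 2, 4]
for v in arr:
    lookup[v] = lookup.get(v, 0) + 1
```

Let's trace through this code step by step.

Initialize: lookup = {}
Initialize: arr = [3, 3, 2, 4, 1, 2, 4]
Entering loop: for v in arr:

After execution: lookup = {3: 2, 2: 2, 4: 2, 1: 1}
{3: 2, 2: 2, 4: 2, 1: 1}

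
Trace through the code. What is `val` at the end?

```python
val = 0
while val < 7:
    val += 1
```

Let's trace through this code step by step.

Initialize: val = 0
Entering loop: while val < 7:

After execution: val = 7
7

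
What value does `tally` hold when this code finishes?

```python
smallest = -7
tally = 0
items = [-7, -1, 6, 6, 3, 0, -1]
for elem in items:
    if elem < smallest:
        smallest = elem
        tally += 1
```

Let's trace through this code step by step.

Initialize: smallest = -7
Initialize: tally = 0
Initialize: items = [-7, -1, 6, 6, 3, 0, -1]
Entering loop: for elem in items:

After execution: tally = 0
0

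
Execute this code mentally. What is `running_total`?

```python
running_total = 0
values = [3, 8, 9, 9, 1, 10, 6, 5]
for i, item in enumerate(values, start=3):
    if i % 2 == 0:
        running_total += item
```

Let's trace through this code step by step.

Initialize: running_total = 0
Initialize: values = [3, 8, 9, 9, 1, 10, 6, 5]
Entering loop: for i, item in enumerate(values, start=3):

After execution: running_total = 32
32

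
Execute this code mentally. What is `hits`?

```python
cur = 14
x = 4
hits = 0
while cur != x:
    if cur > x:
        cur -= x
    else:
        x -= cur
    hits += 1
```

Let's trace through this code step by step.

Initialize: cur = 14
Initialize: x = 4
Initialize: hits = 0
Entering loop: while cur != x:

After execution: hits = 4
4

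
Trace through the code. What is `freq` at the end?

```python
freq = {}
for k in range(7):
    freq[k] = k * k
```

Let's trace through this code step by step.

Initialize: freq = {}
Entering loop: for k in range(7):

After execution: freq = {0: 0, 1: 1, 2: 4, 3: 9, 4: 16, 5: 25, 6: 36}
{0: 0, 1: 1, 2: 4, 3: 9, 4: 16, 5: 25, 6: 36}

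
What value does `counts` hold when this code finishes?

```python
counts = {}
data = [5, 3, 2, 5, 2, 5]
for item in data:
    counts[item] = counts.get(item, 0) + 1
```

Let's trace through this code step by step.

Initialize: counts = {}
Initialize: data = [5, 3, 2, 5, 2, 5]
Entering loop: for item in data:

After execution: counts = {5: 3, 3: 1, 2: 2}
{5: 3, 3: 1, 2: 2}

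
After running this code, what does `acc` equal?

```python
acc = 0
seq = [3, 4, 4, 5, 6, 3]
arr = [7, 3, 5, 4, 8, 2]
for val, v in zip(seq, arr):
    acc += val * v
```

Let's trace through this code step by step.

Initialize: acc = 0
Initialize: seq = [3, 4, 4, 5, 6, 3]
Initialize: arr = [7, 3, 5, 4, 8, 2]
Entering loop: for val, v in zip(seq, arr):

After execution: acc = 127
127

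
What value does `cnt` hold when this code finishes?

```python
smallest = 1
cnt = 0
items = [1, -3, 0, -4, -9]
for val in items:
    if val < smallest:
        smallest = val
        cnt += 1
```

Let's trace through this code step by step.

Initialize: smallest = 1
Initialize: cnt = 0
Initialize: items = [1, -3, 0, -4, -9]
Entering loop: for val in items:

After execution: cnt = 3
3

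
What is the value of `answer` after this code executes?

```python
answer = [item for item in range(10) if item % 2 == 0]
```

Let's trace through this code step by step.

Initialize: answer = [item for item in range(10) if item % 2 == 0]

After execution: answer = [0, 2, 4, 6, 8]
[0, 2, 4, 6, 8]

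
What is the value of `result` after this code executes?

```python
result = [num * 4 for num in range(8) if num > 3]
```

Let's trace through this code step by step.

Initialize: result = [num * 4 for num in range(8) if num > 3]

After execution: result = [16, 20, 24, 28]
[16, 20, 24, 28]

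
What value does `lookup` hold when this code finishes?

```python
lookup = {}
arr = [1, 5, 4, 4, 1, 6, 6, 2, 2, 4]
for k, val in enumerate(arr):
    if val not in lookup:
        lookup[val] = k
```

Let's trace through this code step by step.

Initialize: lookup = {}
Initialize: arr = [1, 5, 4, 4, 1, 6, 6, 2, 2, 4]
Entering loop: for k, val in enumerate(arr):

After execution: lookup = {1: 0, 5: 1, 4: 2, 6: 5, 2: 7}
{1: 0, 5: 1, 4: 2, 6: 5, 2: 7}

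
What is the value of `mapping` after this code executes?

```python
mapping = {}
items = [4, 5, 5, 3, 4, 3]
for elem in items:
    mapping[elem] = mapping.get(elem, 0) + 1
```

Let's trace through this code step by step.

Initialize: mapping = {}
Initialize: items = [4, 5, 5, 3, 4, 3]
Entering loop: for elem in items:

After execution: mapping = {4: 2, 5: 2, 3: 2}
{4: 2, 5: 2, 3: 2}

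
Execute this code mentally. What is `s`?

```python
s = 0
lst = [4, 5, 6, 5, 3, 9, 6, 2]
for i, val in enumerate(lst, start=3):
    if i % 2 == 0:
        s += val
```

Let's trace through this code step by step.

Initialize: s = 0
Initialize: lst = [4, 5, 6, 5, 3, 9, 6, 2]
Entering loop: for i, val in enumerate(lst, start=3):

After execution: s = 21
21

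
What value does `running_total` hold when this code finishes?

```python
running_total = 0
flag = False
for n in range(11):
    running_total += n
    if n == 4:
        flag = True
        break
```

Let's trace through this code step by step.

Initialize: running_total = 0
Initialize: flag = False
Entering loop: for n in range(11):

After execution: running_total = 10
10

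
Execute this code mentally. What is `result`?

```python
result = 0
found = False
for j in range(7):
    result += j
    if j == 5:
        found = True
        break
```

Let's trace through this code step by step.

Initialize: result = 0
Initialize: found = False
Entering loop: for j in range(7):

After execution: result = 15
15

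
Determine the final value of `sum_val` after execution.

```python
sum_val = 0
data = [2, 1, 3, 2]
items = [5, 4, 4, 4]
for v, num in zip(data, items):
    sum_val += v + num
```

Let's trace through this code step by step.

Initialize: sum_val = 0
Initialize: data = [2, 1, 3, 2]
Initialize: items = [5, 4, 4, 4]
Entering loop: for v, num in zip(data, items):

After execution: sum_val = 25
25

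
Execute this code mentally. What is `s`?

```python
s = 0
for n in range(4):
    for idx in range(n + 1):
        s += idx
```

Let's trace through this code step by step.

Initialize: s = 0
Entering loop: for n in range(4):

After execution: s = 10
10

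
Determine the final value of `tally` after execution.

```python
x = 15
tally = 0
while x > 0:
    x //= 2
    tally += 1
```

Let's trace through this code step by step.

Initialize: x = 15
Initialize: tally = 0
Entering loop: while x > 0:

After execution: tally = 4
4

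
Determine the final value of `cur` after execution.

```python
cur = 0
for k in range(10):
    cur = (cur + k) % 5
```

Let's trace through this code step by step.

Initialize: cur = 0
Entering loop: for k in range(10):

After execution: cur = 0
0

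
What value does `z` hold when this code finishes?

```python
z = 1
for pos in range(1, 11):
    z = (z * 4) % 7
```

Let's trace through this code step by step.

Initialize: z = 1
Entering loop: for pos in range(1, 11):

After execution: z = 4
4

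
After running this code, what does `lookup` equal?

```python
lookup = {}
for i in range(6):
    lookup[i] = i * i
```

Let's trace through this code step by step.

Initialize: lookup = {}
Entering loop: for i in range(6):

After execution: lookup = {0: 0, 1: 1, 2: 4, 3: 9, 4: 16, 5: 25}
{0: 0, 1: 1, 2: 4, 3: 9, 4: 16, 5: 25}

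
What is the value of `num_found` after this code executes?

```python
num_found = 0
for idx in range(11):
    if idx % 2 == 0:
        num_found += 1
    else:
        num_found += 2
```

Let's trace through this code step by step.

Initialize: num_found = 0
Entering loop: for idx in range(11):

After execution: num_found = 16
16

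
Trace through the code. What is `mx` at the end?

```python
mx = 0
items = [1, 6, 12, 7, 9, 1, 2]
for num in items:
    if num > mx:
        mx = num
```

Let's trace through this code step by step.

Initialize: mx = 0
Initialize: items = [1, 6, 12, 7, 9, 1, 2]
Entering loop: for num in items:

After execution: mx = 12
12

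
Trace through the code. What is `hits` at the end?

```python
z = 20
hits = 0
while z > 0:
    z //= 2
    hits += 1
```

Let's trace through this code step by step.

Initialize: z = 20
Initialize: hits = 0
Entering loop: while z > 0:

After execution: hits = 5
5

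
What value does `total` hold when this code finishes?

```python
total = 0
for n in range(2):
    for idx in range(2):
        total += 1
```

Let's trace through this code step by step.

Initialize: total = 0
Entering loop: for n in range(2):

After execution: total = 4
4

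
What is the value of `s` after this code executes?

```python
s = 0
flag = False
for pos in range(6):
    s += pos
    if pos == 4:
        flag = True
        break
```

Let's trace through this code step by step.

Initialize: s = 0
Initialize: flag = False
Entering loop: for pos in range(6):

After execution: s = 10
10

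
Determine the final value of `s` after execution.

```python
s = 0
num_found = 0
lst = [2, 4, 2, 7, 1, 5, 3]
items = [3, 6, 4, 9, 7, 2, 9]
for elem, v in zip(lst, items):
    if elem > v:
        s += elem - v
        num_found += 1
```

Let's trace through this code step by step.

Initialize: s = 0
Initialize: num_found = 0
Initialize: lst = [2, 4, 2, 7, 1, 5, 3]
Initialize: items = [3, 6, 4, 9, 7, 2, 9]
Entering loop: for elem, v in zip(lst, items):

After execution: s = 3
3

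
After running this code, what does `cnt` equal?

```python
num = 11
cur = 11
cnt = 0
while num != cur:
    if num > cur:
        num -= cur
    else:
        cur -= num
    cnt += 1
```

Let's trace through this code step by step.

Initialize: num = 11
Initialize: cur = 11
Initialize: cnt = 0
Entering loop: while num != cur:

After execution: cnt = 0
0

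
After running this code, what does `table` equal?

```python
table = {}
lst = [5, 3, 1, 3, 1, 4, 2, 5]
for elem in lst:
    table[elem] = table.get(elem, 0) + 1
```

Let's trace through this code step by step.

Initialize: table = {}
Initialize: lst = [5, 3, 1, 3, 1, 4, 2, 5]
Entering loop: for elem in lst:

After execution: table = {5: 2, 3: 2, 1: 2, 4: 1, 2: 1}
{5: 2, 3: 2, 1: 2, 4: 1, 2: 1}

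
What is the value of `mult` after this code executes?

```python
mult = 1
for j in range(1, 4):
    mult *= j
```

Let's trace through this code step by step.

Initialize: mult = 1
Entering loop: for j in range(1, 4):

After execution: mult = 6
6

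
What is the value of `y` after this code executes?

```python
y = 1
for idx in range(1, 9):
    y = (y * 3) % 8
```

Let's trace through this code step by step.

Initialize: y = 1
Entering loop: for idx in range(1, 9):

After execution: y = 1
1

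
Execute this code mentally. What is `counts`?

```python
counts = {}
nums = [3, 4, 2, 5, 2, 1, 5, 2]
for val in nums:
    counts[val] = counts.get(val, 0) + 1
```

Let's trace through this code step by step.

Initialize: counts = {}
Initialize: nums = [3, 4, 2, 5, 2, 1, 5, 2]
Entering loop: for val in nums:

After execution: counts = {3: 1, 4: 1, 2: 3, 5: 2, 1: 1}
{3: 1, 4: 1, 2: 3, 5: 2, 1: 1}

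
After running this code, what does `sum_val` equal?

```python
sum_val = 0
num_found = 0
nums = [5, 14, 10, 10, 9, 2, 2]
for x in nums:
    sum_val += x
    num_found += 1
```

Let's trace through this code step by step.

Initialize: sum_val = 0
Initialize: num_found = 0
Initialize: nums = [5, 14, 10, 10, 9, 2, 2]
Entering loop: for x in nums:

After execution: sum_val = 52
52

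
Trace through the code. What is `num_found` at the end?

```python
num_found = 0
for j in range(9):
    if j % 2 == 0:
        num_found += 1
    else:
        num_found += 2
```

Let's trace through this code step by step.

Initialize: num_found = 0
Entering loop: for j in range(9):

After execution: num_found = 13
13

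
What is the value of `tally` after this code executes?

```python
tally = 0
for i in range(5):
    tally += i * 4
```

Let's trace through this code step by step.

Initialize: tally = 0
Entering loop: for i in range(5):

After execution: tally = 40
40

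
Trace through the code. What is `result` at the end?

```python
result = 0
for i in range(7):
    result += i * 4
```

Let's trace through this code step by step.

Initialize: result = 0
Entering loop: for i in range(7):

After execution: result = 84
84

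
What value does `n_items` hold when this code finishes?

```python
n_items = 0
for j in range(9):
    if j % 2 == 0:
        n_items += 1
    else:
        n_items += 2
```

Let's trace through this code step by step.

Initialize: n_items = 0
Entering loop: for j in range(9):

After execution: n_items = 13
13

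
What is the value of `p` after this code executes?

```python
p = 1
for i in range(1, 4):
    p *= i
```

Let's trace through this code step by step.

Initialize: p = 1
Entering loop: for i in range(1, 4):

After execution: p = 6
6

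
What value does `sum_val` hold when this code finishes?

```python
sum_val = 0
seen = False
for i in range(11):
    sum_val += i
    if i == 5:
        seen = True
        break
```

Let's trace through this code step by step.

Initialize: sum_val = 0
Initialize: seen = False
Entering loop: for i in range(11):

After execution: sum_val = 15
15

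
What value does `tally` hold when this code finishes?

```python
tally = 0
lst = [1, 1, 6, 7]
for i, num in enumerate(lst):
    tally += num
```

Let's trace through this code step by step.

Initialize: tally = 0
Initialize: lst = [1, 1, 6, 7]
Entering loop: for i, num in enumerate(lst):

After execution: tally = 15
15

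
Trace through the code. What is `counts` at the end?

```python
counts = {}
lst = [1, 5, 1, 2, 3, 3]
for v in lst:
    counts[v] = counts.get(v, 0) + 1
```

Let's trace through this code step by step.

Initialize: counts = {}
Initialize: lst = [1, 5, 1, 2, 3, 3]
Entering loop: for v in lst:

After execution: counts = {1: 2, 5: 1, 2: 1, 3: 2}
{1: 2, 5: 1, 2: 1, 3: 2}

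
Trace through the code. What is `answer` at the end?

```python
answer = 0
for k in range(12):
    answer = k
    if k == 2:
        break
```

Let's trace through this code step by step.

Initialize: answer = 0
Entering loop: for k in range(12):

After execution: answer = 2
2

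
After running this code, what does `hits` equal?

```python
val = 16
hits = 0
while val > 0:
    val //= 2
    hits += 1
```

Let's trace through this code step by step.

Initialize: val = 16
Initialize: hits = 0
Entering loop: while val > 0:

After execution: hits = 5
5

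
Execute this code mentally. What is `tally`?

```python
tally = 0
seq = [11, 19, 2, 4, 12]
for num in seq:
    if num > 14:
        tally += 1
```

Let's trace through this code step by step.

Initialize: tally = 0
Initialize: seq = [11, 19, 2, 4, 12]
Entering loop: for num in seq:

After execution: tally = 1
1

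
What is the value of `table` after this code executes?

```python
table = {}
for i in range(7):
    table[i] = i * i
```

Let's trace through this code step by step.

Initialize: table = {}
Entering loop: for i in range(7):

After execution: table = {0: 0, 1: 1, 2: 4, 3: 9, 4: 16, 5: 25, 6: 36}
{0: 0, 1: 1, 2: 4, 3: 9, 4: 16, 5: 25, 6: 36}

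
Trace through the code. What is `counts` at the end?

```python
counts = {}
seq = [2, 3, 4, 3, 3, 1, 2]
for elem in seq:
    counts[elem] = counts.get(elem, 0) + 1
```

Let's trace through this code step by step.

Initialize: counts = {}
Initialize: seq = [2, 3, 4, 3, 3, 1, 2]
Entering loop: for elem in seq:

After execution: counts = {2: 2, 3: 3, 4: 1, 1: 1}
{2: 2, 3: 3, 4: 1, 1: 1}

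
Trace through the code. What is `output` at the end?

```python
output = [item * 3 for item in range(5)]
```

Let's trace through this code step by step.

Initialize: output = [item * 3 for item in range(5)]

After execution: output = [0, 3, 6, 9, 12]
[0, 3, 6, 9, 12]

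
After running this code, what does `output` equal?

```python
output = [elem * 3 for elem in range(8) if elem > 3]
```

Let's trace through this code step by step.

Initialize: output = [elem * 3 for elem in range(8) if elem > 3]

After execution: output = [12, 15, 18, 21]
[12, 15, 18, 21]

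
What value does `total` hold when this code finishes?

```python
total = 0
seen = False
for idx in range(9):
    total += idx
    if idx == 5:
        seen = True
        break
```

Let's trace through this code step by step.

Initialize: total = 0
Initialize: seen = False
Entering loop: for idx in range(9):

After execution: total = 15
15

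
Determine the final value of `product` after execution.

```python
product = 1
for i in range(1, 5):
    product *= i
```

Let's trace through this code step by step.

Initialize: product = 1
Entering loop: for i in range(1, 5):

After execution: product = 24
24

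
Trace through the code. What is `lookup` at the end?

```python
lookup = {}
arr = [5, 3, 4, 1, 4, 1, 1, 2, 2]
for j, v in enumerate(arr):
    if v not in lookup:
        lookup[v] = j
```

Let's trace through this code step by step.

Initialize: lookup = {}
Initialize: arr = [5, 3, 4, 1, 4, 1, 1, 2, 2]
Entering loop: for j, v in enumerate(arr):

After execution: lookup = {5: 0, 3: 1, 4: 2, 1: 3, 2: 7}
{5: 0, 3: 1, 4: 2, 1: 3, 2: 7}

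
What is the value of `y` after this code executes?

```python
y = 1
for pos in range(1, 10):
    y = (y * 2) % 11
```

Let's trace through this code step by step.

Initialize: y = 1
Entering loop: for pos in range(1, 10):

After execution: y = 6
6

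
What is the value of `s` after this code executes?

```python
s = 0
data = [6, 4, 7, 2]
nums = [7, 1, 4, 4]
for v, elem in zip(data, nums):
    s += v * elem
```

Let's trace through this code step by step.

Initialize: s = 0
Initialize: data = [6, 4, 7, 2]
Initialize: nums = [7, 1, 4, 4]
Entering loop: for v, elem in zip(data, nums):

After execution: s = 82
82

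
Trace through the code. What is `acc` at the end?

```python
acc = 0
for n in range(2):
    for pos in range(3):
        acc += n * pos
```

Let's trace through this code step by step.

Initialize: acc = 0
Entering loop: for n in range(2):

After execution: acc = 3
3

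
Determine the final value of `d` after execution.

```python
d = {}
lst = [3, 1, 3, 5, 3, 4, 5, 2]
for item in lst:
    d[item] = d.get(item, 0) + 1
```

Let's trace through this code step by step.

Initialize: d = {}
Initialize: lst = [3, 1, 3, 5, 3, 4, 5, 2]
Entering loop: for item in lst:

After execution: d = {3: 3, 1: 1, 5: 2, 4: 1, 2: 1}
{3: 3, 1: 1, 5: 2, 4: 1, 2: 1}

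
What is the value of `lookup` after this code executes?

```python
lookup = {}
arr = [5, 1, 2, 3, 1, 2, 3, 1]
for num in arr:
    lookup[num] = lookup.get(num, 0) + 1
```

Let's trace through this code step by step.

Initialize: lookup = {}
Initialize: arr = [5, 1, 2, 3, 1, 2, 3, 1]
Entering loop: for num in arr:

After execution: lookup = {5: 1, 1: 3, 2: 2, 3: 2}
{5: 1, 1: 3, 2: 2, 3: 2}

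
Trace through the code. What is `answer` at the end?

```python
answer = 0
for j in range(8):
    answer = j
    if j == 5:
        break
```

Let's trace through this code step by step.

Initialize: answer = 0
Entering loop: for j in range(8):

After execution: answer = 5
5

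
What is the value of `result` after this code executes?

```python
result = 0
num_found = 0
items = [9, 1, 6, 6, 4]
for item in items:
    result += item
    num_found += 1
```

Let's trace through this code step by step.

Initialize: result = 0
Initialize: num_found = 0
Initialize: items = [9, 1, 6, 6, 4]
Entering loop: for item in items:

After execution: result = 26
26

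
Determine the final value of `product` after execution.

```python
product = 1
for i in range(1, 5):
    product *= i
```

Let's trace through this code step by step.

Initialize: product = 1
Entering loop: for i in range(1, 5):

After execution: product = 24
24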